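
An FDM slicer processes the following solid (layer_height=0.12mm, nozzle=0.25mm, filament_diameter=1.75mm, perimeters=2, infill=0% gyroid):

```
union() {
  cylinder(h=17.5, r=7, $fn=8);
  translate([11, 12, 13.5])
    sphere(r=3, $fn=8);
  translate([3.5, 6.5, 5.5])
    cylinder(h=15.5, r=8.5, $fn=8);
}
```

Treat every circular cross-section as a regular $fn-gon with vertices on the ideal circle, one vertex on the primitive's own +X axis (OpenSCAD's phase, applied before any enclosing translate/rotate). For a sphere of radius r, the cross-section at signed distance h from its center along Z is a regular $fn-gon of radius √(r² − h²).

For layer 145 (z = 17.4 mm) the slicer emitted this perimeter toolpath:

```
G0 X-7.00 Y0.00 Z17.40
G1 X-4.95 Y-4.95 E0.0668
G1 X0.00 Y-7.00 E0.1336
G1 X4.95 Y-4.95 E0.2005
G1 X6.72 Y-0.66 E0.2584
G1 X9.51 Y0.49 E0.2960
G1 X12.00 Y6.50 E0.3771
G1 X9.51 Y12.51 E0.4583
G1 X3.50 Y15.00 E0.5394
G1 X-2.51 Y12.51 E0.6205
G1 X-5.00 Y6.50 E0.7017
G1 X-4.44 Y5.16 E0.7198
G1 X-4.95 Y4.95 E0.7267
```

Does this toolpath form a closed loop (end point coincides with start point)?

Start point (G0): (-7.00, 0.00). End point (last G1): the path does not return to the start — open.

no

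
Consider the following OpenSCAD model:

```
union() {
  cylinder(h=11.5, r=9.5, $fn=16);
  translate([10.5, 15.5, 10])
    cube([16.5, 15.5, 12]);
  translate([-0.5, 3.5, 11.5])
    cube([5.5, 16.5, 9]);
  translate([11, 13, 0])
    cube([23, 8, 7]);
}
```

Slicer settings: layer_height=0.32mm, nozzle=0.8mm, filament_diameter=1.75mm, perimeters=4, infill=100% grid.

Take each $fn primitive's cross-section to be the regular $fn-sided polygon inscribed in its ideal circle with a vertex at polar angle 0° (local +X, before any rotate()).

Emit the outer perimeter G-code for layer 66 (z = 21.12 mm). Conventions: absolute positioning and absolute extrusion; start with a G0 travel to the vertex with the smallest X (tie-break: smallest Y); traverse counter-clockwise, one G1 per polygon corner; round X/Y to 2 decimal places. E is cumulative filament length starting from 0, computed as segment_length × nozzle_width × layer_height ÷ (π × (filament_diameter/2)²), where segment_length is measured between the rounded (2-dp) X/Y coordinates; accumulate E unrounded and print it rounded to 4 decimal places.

At z = 21.12 mm: the cylinder is absent (z outside [0, 11.5]); the cube at (10.5, 15.5) is present — its section is the full 16.5×15.5 rectangle; the cube at (-0.5, 3.5) does not reach this height (z outside [11.5, 20.5]); the cube at (11, 13) does not reach this height (z outside [0, 7]); Merging all regions: only the 16.5×15.5 cube at (10.5, 15.5) is present, so the union is just that shape — 1 connected region. The outline is a single polygon with 4 vertices. Extrusion per mm of travel: 0.8 × 0.32 / (π × 0.875²) = 0.106432. Accumulating E over each segment gives final E = 6.8117.

G0 X10.50 Y15.50 Z21.12
G1 X27.00 Y15.50 E1.7561
G1 X27.00 Y31.00 E3.4058
G1 X10.50 Y31.00 E5.1620
G1 X10.50 Y15.50 E6.8117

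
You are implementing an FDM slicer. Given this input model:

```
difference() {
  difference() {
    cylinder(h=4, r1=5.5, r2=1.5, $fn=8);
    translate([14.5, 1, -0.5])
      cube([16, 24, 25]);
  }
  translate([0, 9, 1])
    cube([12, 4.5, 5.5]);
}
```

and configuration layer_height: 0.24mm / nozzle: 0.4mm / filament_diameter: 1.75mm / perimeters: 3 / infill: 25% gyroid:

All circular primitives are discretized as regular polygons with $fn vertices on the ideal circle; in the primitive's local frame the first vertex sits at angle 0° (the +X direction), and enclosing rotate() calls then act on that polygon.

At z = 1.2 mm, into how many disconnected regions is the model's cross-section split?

At z = 1.2 mm: the cone: at t=0.300 of its height the radius interpolates to r₁+(r₂−r₁)t = 4.300, giving a regular 8-gon of that circumradius; the cube at (14.5, 1) is present — its section is the full 16×24 rectangle; After the difference (first − rest): starting from the cone, the 16×24 cube at (14.5, 1) misses the remaining region (no effect) — 1 connected region; the 12×4.5 cube at (0, 9) contributes its full rectangle; Taking the first minus the rest: starting from that combined region, the 12×4.5 cube at (0, 9) misses the remaining region (no effect) — 1 connected region. The result has 1 disconnected region.

1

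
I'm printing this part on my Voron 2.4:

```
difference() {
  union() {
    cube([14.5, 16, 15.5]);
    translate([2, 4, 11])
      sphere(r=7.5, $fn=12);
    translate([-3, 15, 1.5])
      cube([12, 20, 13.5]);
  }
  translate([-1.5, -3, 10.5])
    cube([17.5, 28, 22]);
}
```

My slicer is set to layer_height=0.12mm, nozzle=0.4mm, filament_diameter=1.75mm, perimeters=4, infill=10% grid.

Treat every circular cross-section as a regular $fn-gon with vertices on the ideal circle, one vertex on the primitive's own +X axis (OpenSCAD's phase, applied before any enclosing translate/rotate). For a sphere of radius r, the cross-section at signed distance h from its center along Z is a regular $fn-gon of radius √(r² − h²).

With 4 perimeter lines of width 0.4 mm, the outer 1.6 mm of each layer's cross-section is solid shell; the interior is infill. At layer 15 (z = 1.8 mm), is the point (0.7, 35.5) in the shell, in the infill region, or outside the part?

outside

At z = 1.8 mm: the 14.5×16 cube contributes its full rectangle; the sphere at (2, 4) does not reach this height (|z−center|=9.200 > r=7.5); the 12×20 cube at (-3, 15) contributes its full rectangle; Combining (union): the regions partially overlap (shared area 9.00 mm²), so overlapping operands fuse into one piece — 1 connected region; the cube at (-1.5, -3) is absent (z outside [10.5, 32.5]); Subtracting the remaining from the first: none of the subtracted shapes is present at this height, so the result so far is unchanged — 1 connected region. Overall, the cross-section is a single solid region. The nearest boundary edge runs (-3.00, 35.00)→(9.00, 35.00); distance from the point to it = 0.50 mm. The point is not inside any of the regions above, so it lies outside the cross-section (0.50 mm from the nearest boundary).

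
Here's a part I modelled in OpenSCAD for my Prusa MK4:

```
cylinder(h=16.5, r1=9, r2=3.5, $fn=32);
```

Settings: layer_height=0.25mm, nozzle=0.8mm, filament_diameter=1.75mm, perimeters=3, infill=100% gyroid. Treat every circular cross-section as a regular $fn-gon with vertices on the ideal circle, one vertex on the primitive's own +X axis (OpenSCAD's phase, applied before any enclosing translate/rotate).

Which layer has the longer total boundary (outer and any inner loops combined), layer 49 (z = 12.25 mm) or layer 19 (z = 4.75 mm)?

Layer 49 (z = 12.25): the cone: at t=0.742 of its height the radius interpolates to r₁+(r₂−r₁)t = 4.917, giving a regular 32-gon of that circumradius (perimeter = 2·32·4.917·sin(180°/32) = 30.84 mm). So its perimeter = 30.84 mm. Layer 19 (z = 4.75): the cone (r1=9→r2=3.5) has section circumradius 7.417 here — a regular 32-gon (perimeter = 2·32·7.417·sin(180°/32) = 46.53 mm). So its perimeter = 46.53 mm. Layer 19 is larger (46.53 vs 30.84 mm).

layer 19 (z = 4.75 mm)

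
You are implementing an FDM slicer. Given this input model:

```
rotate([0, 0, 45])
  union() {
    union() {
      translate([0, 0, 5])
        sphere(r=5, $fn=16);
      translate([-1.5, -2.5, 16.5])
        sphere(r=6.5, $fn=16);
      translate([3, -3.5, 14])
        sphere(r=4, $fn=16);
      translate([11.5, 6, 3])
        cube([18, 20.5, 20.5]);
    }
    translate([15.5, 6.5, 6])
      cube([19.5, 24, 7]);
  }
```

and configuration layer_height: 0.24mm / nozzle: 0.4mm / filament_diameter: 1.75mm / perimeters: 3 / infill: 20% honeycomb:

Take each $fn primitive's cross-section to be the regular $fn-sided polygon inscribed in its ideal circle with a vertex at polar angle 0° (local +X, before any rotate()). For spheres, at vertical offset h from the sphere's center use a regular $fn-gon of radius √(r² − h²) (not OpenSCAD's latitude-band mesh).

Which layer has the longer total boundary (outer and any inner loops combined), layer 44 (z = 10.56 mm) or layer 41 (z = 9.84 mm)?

layer 44 (z = 10.56 mm)

Layer 44 (z = 10.56): the sphere is not intersected at this z (|z−center|=5.560 > r=5); the r=6.5 sphere at (-1.5, -2.5) contributes a regular 16-gon of circumradius √(6.5²−5.94²) = 2.639 (perimeter = 2·16·2.639·sin(180°/16) = 16.48 mm); the r=4 sphere at (3, -3.5) contributes a regular 16-gon of circumradius √(4²−3.44²) = 2.041 (perimeter = 2·16·2.041·sin(180°/16) = 12.74 mm); the 18×20.5 cube at (11.5, 6) contributes its full rectangle (perimeter 77.00 mm); Taking the union: the 3 present regions are separate (no shared area or edge), so areas and boundary lengths simply add and each stays a separate island — boundary = 106.22 mm; the cube at (15.5, 6.5) is present — its section is the full 19.5×24 rectangle (perimeter 87.00 mm); Combining (union): the regions partially overlap (shared area 280.00 mm²), so the edge portions inside another operand are dropped and the merged outline is re-measured after clipping — boundary = 125.22 mm; (whole slice rotated 45° about Z — lengths, areas and connectivity unchanged). So its perimeter = 125.22 mm. Layer 41 (z = 9.84): the r=5 sphere slices to a regular 16-gon of circumradius 1.255 (√(r²−h²) with h=4.84 from center) (perimeter = 2·16·1.255·sin(180°/16) = 7.83 mm); the sphere at (-1.5, -2.5) does not reach this height (|z−center|=6.660 > r=6.5); the sphere at (3, -3.5) is absent (|z−center|=4.160 > r=4); the cube at (11.5, 6) is present — its section is the full 18×20.5 rectangle (perimeter 77.00 mm); Combining (union): the 2 present regions are separate (no shared area or edge), so areas and boundary lengths simply add and each stays a separate island — boundary = 84.83 mm; the 19.5×24 cube at (15.5, 6.5) contributes its full rectangle (perimeter 87.00 mm); Combining (union): the regions partially overlap (shared area 280.00 mm²), so the edge portions inside another operand are dropped and the merged outline is re-measured after clipping — boundary = 103.83 mm; (rotated 45° about Z; rotation is an isometry so areas/perimeters/island counts are preserved). So its perimeter = 103.83 mm. Layer 44 is larger (125.22 vs 103.83 mm).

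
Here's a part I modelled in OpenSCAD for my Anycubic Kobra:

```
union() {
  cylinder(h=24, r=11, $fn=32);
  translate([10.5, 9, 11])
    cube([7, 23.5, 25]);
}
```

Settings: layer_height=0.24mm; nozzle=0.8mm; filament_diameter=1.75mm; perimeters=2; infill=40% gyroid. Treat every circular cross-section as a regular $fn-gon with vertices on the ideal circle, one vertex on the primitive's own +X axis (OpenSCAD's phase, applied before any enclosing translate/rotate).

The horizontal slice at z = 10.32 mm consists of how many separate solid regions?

1

At z = 10.32 mm: the r=11 cylinder contributes a regular 32-gon of circumradius 11; the cube at (10.5, 9) is absent (z outside [11, 36]); Taking the union: only the r=11 cylinder is present, so the union is just that shape — 1 connected region. The result has 1 disconnected region.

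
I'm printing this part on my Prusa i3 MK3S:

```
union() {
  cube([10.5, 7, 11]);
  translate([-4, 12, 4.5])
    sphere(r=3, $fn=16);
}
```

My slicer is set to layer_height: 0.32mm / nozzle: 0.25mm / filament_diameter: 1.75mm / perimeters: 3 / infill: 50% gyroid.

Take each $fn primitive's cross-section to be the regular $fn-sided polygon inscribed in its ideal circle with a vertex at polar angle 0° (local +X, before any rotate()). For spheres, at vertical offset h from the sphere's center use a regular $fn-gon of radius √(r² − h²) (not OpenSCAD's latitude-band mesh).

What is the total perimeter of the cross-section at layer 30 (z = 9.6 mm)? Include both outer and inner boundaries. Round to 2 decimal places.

At z = 9.6 mm: the 10.5×7 cube contributes its full rectangle (perimeter 35.00 mm); the sphere at (-4, 12) is not intersected at this z (|z−center|=5.100 > r=3); Merging all regions: only the 10.5×7 cube is present, so the union is just that shape — boundary = 35.00 mm. Overall, the cross-section is a single solid region. Total boundary length (outer) = 35.00 mm.

35.00 mm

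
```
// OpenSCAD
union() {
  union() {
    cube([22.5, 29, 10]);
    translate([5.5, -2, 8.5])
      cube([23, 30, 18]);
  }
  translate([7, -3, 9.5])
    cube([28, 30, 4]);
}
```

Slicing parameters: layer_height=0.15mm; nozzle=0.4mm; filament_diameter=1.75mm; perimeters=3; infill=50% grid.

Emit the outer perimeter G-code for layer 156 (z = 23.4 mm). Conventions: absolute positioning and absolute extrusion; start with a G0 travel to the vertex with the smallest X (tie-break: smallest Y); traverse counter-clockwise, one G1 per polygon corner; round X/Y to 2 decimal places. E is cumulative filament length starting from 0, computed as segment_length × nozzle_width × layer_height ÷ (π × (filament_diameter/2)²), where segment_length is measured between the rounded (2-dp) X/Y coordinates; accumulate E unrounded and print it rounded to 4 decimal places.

At z = 23.4 mm: the cube is absent (z outside [0, 10]); the cube at (5.5, -2) is present — its section is the full 23×30 rectangle; Merging all regions: only the 23×30 cube at (5.5, -2) is present, so the union is just that shape — 1 connected region; the cube at (7, -3) is not intersected at this z (z outside [9.5, 13.5]); Combining (union): only the result so far is present, so the union is just that shape — 1 connected region. The outline is a single polygon with 4 vertices. Extrusion per mm of travel: 0.4 × 0.15 / (π × 0.875²) = 0.024945. Accumulating E over each segment gives final E = 2.6442.

G0 X5.50 Y-2.00 Z23.40
G1 X28.50 Y-2.00 E0.5737
G1 X28.50 Y28.00 E1.3221
G1 X5.50 Y28.00 E1.8958
G1 X5.50 Y-2.00 E2.6442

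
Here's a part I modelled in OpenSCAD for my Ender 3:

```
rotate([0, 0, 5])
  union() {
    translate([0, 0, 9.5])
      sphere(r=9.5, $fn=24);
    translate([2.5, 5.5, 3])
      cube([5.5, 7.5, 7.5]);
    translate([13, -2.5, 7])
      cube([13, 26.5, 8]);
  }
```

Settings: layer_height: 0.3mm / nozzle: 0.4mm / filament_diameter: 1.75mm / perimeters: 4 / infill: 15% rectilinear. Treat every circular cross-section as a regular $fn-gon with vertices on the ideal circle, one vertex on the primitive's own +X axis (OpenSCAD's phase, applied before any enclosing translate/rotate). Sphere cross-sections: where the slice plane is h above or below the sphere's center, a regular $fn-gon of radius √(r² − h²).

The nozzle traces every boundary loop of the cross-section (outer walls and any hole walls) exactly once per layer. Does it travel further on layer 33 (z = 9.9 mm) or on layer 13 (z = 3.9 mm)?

layer 33 (z = 9.9 mm)

Layer 33 (z = 9.9): the r=9.5 sphere contributes a regular 24-gon of circumradius √(9.5²−0.4²) = 9.492 (perimeter = 2·24·9.492·sin(180°/24) = 59.47 mm); the cube at (2.5, 5.5) (footprint 5.5×7.5) is included at this height (perimeter 26.00 mm); the 13×26.5 cube at (13, -2.5) contributes its full rectangle (perimeter 79.00 mm); Taking the union: the regions partially overlap (shared area 11.58 mm²), so the edge portions inside another operand are dropped and the merged outline is re-measured after clipping — boundary = 149.24 mm; (whole slice rotated 5° about Z — lengths, areas and connectivity unchanged). So its perimeter = 149.24 mm. Layer 13 (z = 3.9): the r=9.5 sphere contributes a regular 24-gon of circumradius √(9.5²−5.6²) = 7.674 (perimeter = 2·24·7.674·sin(180°/24) = 48.08 mm); the cube at (2.5, 5.5) is present — its section is the full 5.5×7.5 rectangle (perimeter 26.00 mm); the cube at (13, -2.5) is not intersected at this z (z outside [7, 15]); Combining (union): the regions partially overlap (shared area 2.76 mm²), so the edge portions inside another operand are dropped and the merged outline is re-measured after clipping — boundary = 66.22 mm; (rotated 5° about Z; rotation is an isometry so areas/perimeters/island counts are preserved). So its perimeter = 66.22 mm. Layer 33 is larger (149.24 vs 66.22 mm).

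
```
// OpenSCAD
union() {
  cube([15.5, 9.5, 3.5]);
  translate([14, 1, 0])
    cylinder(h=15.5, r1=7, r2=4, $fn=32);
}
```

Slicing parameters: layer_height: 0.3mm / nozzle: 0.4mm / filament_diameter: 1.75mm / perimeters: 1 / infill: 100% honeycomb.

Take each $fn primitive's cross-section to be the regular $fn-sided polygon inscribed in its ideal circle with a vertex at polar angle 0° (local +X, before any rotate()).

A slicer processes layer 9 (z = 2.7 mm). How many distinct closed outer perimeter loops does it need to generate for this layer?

1

At z = 2.7 mm: the cube (footprint 15.5×9.5) is included at this height; the cone at (14, 1) contributes a regular 32-gon of circumradius 6.477 (interpolated between r1=7 and r2=4 at t=0.174); Taking the union: the regions partially overlap (shared area 50.27 mm²), so overlapping operands fuse into one piece — 1 connected region. The result has 1 disconnected region.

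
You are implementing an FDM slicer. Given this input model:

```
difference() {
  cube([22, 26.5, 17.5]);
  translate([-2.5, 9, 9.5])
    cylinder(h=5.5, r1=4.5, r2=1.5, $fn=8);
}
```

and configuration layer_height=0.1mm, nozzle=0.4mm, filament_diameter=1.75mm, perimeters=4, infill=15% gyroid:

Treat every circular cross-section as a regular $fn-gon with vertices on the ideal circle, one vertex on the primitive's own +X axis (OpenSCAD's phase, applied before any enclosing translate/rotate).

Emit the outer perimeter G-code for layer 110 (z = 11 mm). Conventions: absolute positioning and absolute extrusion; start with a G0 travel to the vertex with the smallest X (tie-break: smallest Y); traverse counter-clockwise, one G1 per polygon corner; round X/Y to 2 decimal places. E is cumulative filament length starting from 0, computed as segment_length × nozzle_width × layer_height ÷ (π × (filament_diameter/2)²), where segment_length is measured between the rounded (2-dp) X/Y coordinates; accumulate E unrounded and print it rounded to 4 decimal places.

At z = 11 mm: the 22×26.5 cube contributes its full rectangle; the cone at (-2.5, 9) (r1=4.5→r2=1.5) has section circumradius 3.682 here — a regular 8-gon; Subtracting the remaining from the first: starting from the 22×26.5 cube, the cone at (-2.5, 9) partially overlaps it — only the 3.35 mm² overlap (of its 38.34 mm²) is removed, clipping the outline — 1 connected region. The outline is a single polygon with 9 vertices. Extrusion per mm of travel: 0.4 × 0.1 / (π × 0.875²) = 0.016630. Accumulating E over each segment gives final E = 1.6223.

G0 X0.00 Y0.00 Z11.00
G1 X22.00 Y0.00 E0.3659
G1 X22.00 Y26.50 E0.8066
G1 X0.00 Y26.50 E1.1724
G1 X0.00 Y11.65 E1.4194
G1 X0.10 Y11.60 E1.4212
G1 X1.18 Y9.00 E1.4681
G1 X0.10 Y6.40 E1.5149
G1 X0.00 Y6.35 E1.5167
G1 X0.00 Y0.00 E1.6223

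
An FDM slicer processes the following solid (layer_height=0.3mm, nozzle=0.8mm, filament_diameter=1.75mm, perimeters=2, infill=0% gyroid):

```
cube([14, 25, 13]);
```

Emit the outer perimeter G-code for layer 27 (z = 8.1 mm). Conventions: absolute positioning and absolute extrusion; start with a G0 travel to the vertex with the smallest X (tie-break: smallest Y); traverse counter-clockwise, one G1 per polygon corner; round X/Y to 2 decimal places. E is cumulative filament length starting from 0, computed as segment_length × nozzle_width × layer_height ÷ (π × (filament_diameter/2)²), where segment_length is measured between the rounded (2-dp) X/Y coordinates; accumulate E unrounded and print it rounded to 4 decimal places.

G0 X0.00 Y0.00 Z8.10
G1 X14.00 Y0.00 E1.3969
G1 X14.00 Y25.00 E3.8914
G1 X0.00 Y25.00 E5.2884
G1 X0.00 Y0.00 E7.7829

At z = 8.1 mm: the 14×25 cube contributes its full rectangle. The outline is a single polygon with 4 vertices. Extrusion per mm of travel: 0.8 × 0.3 / (π × 0.875²) = 0.099780. Accumulating E over each segment gives final E = 7.7829.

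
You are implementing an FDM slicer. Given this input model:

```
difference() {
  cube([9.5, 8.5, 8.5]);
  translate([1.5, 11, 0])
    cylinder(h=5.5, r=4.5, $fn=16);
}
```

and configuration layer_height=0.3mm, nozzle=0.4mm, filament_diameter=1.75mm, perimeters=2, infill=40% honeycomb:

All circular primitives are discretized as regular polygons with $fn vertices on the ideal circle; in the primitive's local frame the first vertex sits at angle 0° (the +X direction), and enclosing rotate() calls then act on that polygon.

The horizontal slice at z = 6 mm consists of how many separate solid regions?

At z = 6 mm: the 9.5×8.5 cube contributes its full rectangle; the cylinder at (1.5, 11) is absent (z outside [0, 5.5]); Taking the first minus the rest: none of the subtracted shapes is present at this height, so the 9.5×8.5 cube is unchanged — 1 connected region. The result has 1 disconnected region.

1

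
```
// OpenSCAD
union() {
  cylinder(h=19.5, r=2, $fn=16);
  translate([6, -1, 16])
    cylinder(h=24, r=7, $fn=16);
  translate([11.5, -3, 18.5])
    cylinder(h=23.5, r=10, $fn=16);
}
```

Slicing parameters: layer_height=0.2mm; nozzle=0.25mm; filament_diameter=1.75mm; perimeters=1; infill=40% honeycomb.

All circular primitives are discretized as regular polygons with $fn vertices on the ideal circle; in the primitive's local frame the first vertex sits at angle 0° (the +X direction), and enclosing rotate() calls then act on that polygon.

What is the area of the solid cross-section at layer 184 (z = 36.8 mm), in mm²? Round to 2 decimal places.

At z = 36.8 mm: the cylinder does not reach this height (z outside [0, 19.5]); the r=7 cylinder at (6, -1) gives a regular 16-gon of circumradius 7 (constant along its height) (area = (16/2)·7.000²·sin(360°/16) = 150.01 mm²); the cylinder at (11.5, -3): section is a regular 16-gon, circumradius r=10 (area = (16/2)·10.000²·sin(360°/16) = 306.15 mm²); Combining (union): the regions partially overlap — summed areas 456.16 mm² minus the doubly-counted overlap 118.26 mm² gives 337.90 mm² — area = 337.90 mm². Overall, the cross-section is a single solid region. Net area = 337.90 mm².

337.90 mm²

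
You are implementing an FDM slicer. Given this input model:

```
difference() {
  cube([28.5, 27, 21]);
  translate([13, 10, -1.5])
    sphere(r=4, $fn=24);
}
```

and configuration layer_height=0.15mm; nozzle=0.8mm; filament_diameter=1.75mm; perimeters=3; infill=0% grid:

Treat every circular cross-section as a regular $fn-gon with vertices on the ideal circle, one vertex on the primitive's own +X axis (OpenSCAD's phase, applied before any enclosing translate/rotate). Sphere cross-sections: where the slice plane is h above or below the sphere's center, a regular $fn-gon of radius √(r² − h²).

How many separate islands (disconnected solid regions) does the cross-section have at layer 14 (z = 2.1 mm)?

1

At z = 2.1 mm: the cube (footprint 28.5×27) is included at this height; the sphere at (13, 10): section is a regular 24-gon, circumradius = √(r²−h²) = √(4²−3.6²) = 1.744; Taking the first minus the rest: starting from the 28.5×27 cube, the r=4 sphere at (13, 10) lies wholly inside it (removes its full 9.44 mm² and its 10.92 mm outline becomes a hole wall) — 1 connected region with 1 hole. Overall, the cross-section is one region with 1 hole. Island count = 1.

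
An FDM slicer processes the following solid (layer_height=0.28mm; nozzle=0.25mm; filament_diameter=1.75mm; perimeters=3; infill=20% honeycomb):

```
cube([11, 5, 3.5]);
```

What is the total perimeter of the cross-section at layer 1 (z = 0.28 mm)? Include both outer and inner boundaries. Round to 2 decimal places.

32.00 mm

At z = 0.28 mm: the cube (footprint 11×5) is included at this height (perimeter 32.00 mm). Overall, the cross-section is a single solid region. Total boundary length (outer) = 32.00 mm.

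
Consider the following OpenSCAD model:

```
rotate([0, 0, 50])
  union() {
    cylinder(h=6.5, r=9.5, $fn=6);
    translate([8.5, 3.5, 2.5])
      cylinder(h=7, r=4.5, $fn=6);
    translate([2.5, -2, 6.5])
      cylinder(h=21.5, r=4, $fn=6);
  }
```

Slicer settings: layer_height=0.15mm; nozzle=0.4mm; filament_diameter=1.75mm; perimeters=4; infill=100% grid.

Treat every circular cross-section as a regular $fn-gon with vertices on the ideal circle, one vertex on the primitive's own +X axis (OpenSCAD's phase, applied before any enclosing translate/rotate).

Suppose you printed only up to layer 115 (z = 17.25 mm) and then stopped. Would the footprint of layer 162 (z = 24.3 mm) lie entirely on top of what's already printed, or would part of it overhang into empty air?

entirely on top

Compare the two slices. At z = 17.25: the cylinder is not intersected at this z (z outside [0, 6.5]); the cylinder at (8.5, 3.5) is not intersected at this z (z outside [2.5, 9.5]); the r=4 cylinder at (2.5, -2) contributes a regular 6-gon of circumradius 4 (area = (6/2)·4.000²·sin(360°/6) = 41.57 mm²); Merging all regions: only the r=4 cylinder at (2.5, -2) is present, so the union is just that shape — area = 41.57 mm²; (whole slice rotated 50° about Z — lengths, areas and connectivity unchanged). At z = 24.3: the cylinder does not reach this height (z outside [0, 6.5]); the cylinder at (8.5, 3.5) does not reach this height (z outside [2.5, 9.5]); the cylinder at (2.5, -2): section is a regular 6-gon, circumradius r=4 (area = (6/2)·4.000²·sin(360°/6) = 41.57 mm²); Merging all regions: only the r=4 cylinder at (2.5, -2) is present, so the union is just that shape — area = 41.57 mm²; (whole slice rotated 50° about Z — lengths, areas and connectivity unchanged). Checking containment: the cross-section at z = 24.3 is a subset of the cross-section at z = 17.25.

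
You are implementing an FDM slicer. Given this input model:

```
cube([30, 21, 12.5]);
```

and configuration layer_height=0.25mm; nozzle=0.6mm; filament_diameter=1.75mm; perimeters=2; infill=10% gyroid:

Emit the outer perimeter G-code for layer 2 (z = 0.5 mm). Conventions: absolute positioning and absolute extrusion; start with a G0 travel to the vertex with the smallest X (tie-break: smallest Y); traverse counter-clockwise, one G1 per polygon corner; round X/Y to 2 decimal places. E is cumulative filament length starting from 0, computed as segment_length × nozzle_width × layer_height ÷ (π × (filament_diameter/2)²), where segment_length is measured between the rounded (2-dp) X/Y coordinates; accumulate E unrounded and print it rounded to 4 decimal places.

At z = 0.5 mm: the cube (footprint 30×21) is included at this height. The outline is a single polygon with 4 vertices. Extrusion per mm of travel: 0.6 × 0.25 / (π × 0.875²) = 0.062363. Accumulating E over each segment gives final E = 6.3610.

G0 X0.00 Y0.00 Z0.50
G1 X30.00 Y0.00 E1.8709
G1 X30.00 Y21.00 E3.1805
G1 X0.00 Y21.00 E5.0514
G1 X0.00 Y0.00 E6.3610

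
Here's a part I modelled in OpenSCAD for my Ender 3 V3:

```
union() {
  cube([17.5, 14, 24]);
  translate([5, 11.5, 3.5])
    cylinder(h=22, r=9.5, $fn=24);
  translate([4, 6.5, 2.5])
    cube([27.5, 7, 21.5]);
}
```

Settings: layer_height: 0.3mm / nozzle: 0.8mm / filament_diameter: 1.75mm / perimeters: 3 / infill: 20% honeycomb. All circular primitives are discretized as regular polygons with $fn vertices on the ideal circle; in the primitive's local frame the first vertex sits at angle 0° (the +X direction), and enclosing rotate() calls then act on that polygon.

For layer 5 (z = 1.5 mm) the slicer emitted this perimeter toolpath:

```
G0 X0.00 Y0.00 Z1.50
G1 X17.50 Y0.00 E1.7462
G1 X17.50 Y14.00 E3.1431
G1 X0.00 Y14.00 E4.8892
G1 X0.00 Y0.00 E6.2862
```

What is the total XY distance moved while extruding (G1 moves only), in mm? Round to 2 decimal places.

63.00 mm

Sum the Euclidean lengths of each G1 segment: total = 63.00 mm.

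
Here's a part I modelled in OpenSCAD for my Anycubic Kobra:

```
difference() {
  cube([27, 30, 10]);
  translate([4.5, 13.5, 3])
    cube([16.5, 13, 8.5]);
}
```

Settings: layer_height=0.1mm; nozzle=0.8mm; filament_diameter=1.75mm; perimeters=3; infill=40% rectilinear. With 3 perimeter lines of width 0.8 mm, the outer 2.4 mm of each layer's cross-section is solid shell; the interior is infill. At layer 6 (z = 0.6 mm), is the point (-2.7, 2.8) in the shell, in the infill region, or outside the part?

At z = 0.6 mm: the cube (footprint 27×30) is included at this height; the cube at (4.5, 13.5) does not reach this height (z outside [3, 11.5]); After the difference (first − rest): none of the subtracted shapes is present at this height, so the 27×30 cube is unchanged — 1 connected region. Overall, the cross-section is a single solid region. The nearest boundary edge runs (0.00, 30.00)→(0.00, 0.00); distance from the point to it = 2.70 mm. The point is not inside any of the regions above, so it lies outside the cross-section (2.70 mm from the nearest boundary).

outside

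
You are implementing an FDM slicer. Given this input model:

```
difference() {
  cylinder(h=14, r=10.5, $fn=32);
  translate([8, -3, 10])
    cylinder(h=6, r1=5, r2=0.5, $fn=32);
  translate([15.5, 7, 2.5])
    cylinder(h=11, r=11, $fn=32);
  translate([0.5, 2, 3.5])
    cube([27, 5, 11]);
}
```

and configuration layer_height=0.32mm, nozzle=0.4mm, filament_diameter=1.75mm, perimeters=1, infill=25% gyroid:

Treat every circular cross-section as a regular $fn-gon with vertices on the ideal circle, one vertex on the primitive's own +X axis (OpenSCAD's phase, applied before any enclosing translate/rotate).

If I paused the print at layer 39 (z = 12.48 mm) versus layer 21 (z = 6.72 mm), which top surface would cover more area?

layer 21 (z = 6.72 mm)

Layer 39 (z = 12.48): the cylinder: section is a regular 32-gon, circumradius r=10.5 (area = (32/2)·10.500²·sin(360°/32) = 344.14 mm²); the cone at (8, -3) contributes a regular 32-gon of circumradius 3.140 (interpolated between r1=5 and r2=0.5 at t=0.413) (area = (32/2)·3.140²·sin(360°/32) = 30.78 mm²); the cylinder at (15.5, 7): section is a regular 32-gon, circumradius r=11 (area = (32/2)·11.000²·sin(360°/32) = 377.69 mm²); the cube at (0.5, 2) is present — its section is the full 27×5 rectangle (area 135.00 mm²); Taking the first minus the rest: starting from the r=10.5 cylinder (344.14 mm²), the cone at (8, -3) partially overlaps it — only the 26.06 mm² overlap (of its 30.78 mm²) is removed, clipping the outline; the r=11 cylinder at (15.5, 7) partially overlaps it — only the 34.78 mm² overlap (of its 377.69 mm²) is removed, clipping the outline; the 27×5 cube at (0.5, 2) partially overlaps it — only the 22.14 mm² overlap (of its 135.00 mm²) is removed, clipping the outline — area = 261.16 mm². So its area = 261.16 mm². Layer 21 (z = 6.72): the r=10.5 cylinder gives a regular 32-gon of circumradius 10.5 (constant along its height) (area = (32/2)·10.500²·sin(360°/32) = 344.14 mm²); the cone at (8, -3) is absent (z outside [10, 16]); the r=11 cylinder at (15.5, 7) contributes a regular 32-gon of circumradius 11 (area = (32/2)·11.000²·sin(360°/32) = 377.69 mm²); the cube at (0.5, 2) (footprint 27×5) is included at this height (area 135.00 mm²); Taking the first minus the rest: starting from the r=10.5 cylinder (344.14 mm²), the r=11 cylinder at (15.5, 7) partially overlaps it — only the 39.32 mm² overlap (of its 377.69 mm²) is removed, clipping the outline; the 27×5 cube at (0.5, 2) partially overlaps it — only the 22.14 mm² overlap (of its 135.00 mm²) is removed, clipping the outline — area = 282.68 mm². So its area = 282.68 mm². Layer 21 is larger (282.68 vs 261.16 mm²).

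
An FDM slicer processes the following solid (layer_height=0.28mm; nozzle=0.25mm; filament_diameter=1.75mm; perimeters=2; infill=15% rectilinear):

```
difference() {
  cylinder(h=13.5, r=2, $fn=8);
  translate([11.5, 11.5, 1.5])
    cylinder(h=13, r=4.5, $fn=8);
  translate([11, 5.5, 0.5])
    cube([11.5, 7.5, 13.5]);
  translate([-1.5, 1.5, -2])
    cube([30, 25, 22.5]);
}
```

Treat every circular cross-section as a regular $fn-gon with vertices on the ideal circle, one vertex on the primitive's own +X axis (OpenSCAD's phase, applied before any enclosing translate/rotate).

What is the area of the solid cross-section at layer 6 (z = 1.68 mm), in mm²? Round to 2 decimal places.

10.71 mm²

At z = 1.68 mm: the r=2 cylinder gives a regular 8-gon of circumradius 2 (constant along its height) (area = (8/2)·2.000²·sin(360°/8) = 11.31 mm²); the r=4.5 cylinder at (11.5, 11.5) contributes a regular 8-gon of circumradius 4.5 (area = (8/2)·4.500²·sin(360°/8) = 57.28 mm²); the cube at (11, 5.5) is present — its section is the full 11.5×7.5 rectangle (area 86.25 mm²); the cube at (-1.5, 1.5) is present — its section is the full 30×25 rectangle (area 750.00 mm²); Subtracting the remaining from the first: starting from the r=2 cylinder (11.31 mm²), the r=4.5 cylinder at (11.5, 11.5) misses the remaining region (no effect); the 11.5×7.5 cube at (11, 5.5) misses the remaining region (no effect); the 30×25 cube at (-1.5, 1.5) partially overlaps it — only the 0.60 mm² overlap (of its 750.00 mm²) is removed, clipping the outline — area = 10.71 mm². Overall, the cross-section is a single solid region. Net area = 10.71 mm².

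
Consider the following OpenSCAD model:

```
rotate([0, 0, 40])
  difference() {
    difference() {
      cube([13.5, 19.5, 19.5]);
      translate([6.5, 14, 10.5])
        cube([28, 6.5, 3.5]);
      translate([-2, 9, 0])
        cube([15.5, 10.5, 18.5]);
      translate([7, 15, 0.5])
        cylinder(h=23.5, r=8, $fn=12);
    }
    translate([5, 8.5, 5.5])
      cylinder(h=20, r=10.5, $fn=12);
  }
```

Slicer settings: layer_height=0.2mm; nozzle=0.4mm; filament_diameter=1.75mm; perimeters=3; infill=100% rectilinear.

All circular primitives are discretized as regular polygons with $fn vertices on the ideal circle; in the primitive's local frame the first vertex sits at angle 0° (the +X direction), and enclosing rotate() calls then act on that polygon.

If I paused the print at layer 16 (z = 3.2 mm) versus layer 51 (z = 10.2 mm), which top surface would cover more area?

layer 16 (z = 3.2 mm)

Layer 16 (z = 3.2): the cube (footprint 13.5×19.5) is included at this height (area 263.25 mm²); the cube at (6.5, 14) does not reach this height (z outside [10.5, 14]); the cube at (-2, 9) is present — its section is the full 15.5×10.5 rectangle (area 162.75 mm²); the r=8 cylinder at (7, 15) contributes a regular 12-gon of circumradius 8 (area = (12/2)·8.000²·sin(360°/12) = 192.00 mm²); Taking the first minus the rest: starting from the 13.5×19.5 cube (263.25 mm²), the 15.5×10.5 cube at (-2, 9) partially overlaps it — only the 141.75 mm² overlap (of its 162.75 mm²) is removed, clipping the outline; the r=8 cylinder at (7, 15) partially overlaps it — only the 12.57 mm² overlap (of its 192.00 mm²) is removed, clipping the outline — area = 108.93 mm²; the cylinder at (5, 8.5) is absent (z outside [5.5, 25.5]); Subtracting the remaining from the first: none of the subtracted shapes is present at this height, so that combined region is unchanged — area = 108.93 mm²; (rotated 40° about Z; rotation is an isometry so areas/perimeters/island counts are preserved). So its area = 108.93 mm². Layer 51 (z = 10.2): the 13.5×19.5 cube contributes its full rectangle (area 263.25 mm²); the cube at (6.5, 14) is not intersected at this z (z outside [10.5, 14]); the cube at (-2, 9) is present — its section is the full 15.5×10.5 rectangle (area 162.75 mm²); the cylinder at (7, 15): section is a regular 12-gon, circumradius r=8 (area = (12/2)·8.000²·sin(360°/12) = 192.00 mm²); Taking the first minus the rest: starting from the 13.5×19.5 cube (263.25 mm²), the 15.5×10.5 cube at (-2, 9) partially overlaps it — only the 141.75 mm² overlap (of its 162.75 mm²) is removed, clipping the outline; the r=8 cylinder at (7, 15) partially overlaps it — only the 12.57 mm² overlap (of its 192.00 mm²) is removed, clipping the outline — area = 108.93 mm²; the cylinder at (5, 8.5): section is a regular 12-gon, circumradius r=10.5 (area = (12/2)·10.500²·sin(360°/12) = 330.75 mm²); Taking the first minus the rest: starting from the result so far (108.93 mm²), the r=10.5 cylinder at (5, 8.5) partially overlaps it — only the 105.40 mm² overlap (of its 330.75 mm²) is removed, clipping the outline — area = 3.53 mm²; (rotated 40° about Z; rotation is an isometry so areas/perimeters/island counts are preserved). So its area = 3.53 mm². Layer 16 is larger (108.93 vs 3.53 mm²).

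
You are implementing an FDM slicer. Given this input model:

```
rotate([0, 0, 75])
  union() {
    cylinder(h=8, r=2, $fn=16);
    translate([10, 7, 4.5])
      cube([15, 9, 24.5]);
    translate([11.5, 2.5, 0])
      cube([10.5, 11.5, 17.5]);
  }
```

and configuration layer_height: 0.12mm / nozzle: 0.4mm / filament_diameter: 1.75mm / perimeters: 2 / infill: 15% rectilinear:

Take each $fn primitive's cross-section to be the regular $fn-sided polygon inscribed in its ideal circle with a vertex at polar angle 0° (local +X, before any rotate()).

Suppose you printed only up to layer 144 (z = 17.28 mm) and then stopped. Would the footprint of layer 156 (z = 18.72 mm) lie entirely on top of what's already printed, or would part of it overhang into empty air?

entirely on top

Compare the two slices. At z = 17.28: the cylinder is not intersected at this z (z outside [0, 8]); the cube at (10, 7) is present — its section is the full 15×9 rectangle (area 135.00 mm²); the cube at (11.5, 2.5) (footprint 10.5×11.5) is included at this height (area 120.75 mm²); Merging all regions: the regions partially overlap — summed areas 255.75 mm² minus the doubly-counted overlap 73.50 mm² gives 182.25 mm² — area = 182.25 mm²; (rotated 75° about Z; rotation is an isometry so areas/perimeters/island counts are preserved). At z = 18.72: the cylinder is absent (z outside [0, 8]); the cube at (10, 7) is present — its section is the full 15×9 rectangle (area 135.00 mm²); the cube at (11.5, 2.5) is not intersected at this z (z outside [0, 17.5]); Combining (union): only the 15×9 cube at (10, 7) is present, so the union is just that shape — area = 135.00 mm²; (rotated 75° about Z; rotation is an isometry so areas/perimeters/island counts are preserved). Checking containment: the cross-section at z = 18.72 is a subset of the cross-section at z = 17.28.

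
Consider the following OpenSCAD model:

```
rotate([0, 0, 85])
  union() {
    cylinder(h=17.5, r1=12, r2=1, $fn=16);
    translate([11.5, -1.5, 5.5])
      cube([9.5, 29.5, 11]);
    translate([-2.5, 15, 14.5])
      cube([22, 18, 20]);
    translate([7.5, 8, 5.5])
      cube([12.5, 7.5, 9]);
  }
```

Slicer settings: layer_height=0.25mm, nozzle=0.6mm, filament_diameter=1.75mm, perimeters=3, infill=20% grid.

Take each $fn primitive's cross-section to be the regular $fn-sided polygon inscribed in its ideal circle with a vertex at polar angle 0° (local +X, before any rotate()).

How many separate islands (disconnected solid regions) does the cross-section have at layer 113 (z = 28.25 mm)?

1

At z = 28.25 mm: the cone is absent (z outside [0, 17.5]); the cube at (11.5, -1.5) does not reach this height (z outside [5.5, 16.5]); the 22×18 cube at (-2.5, 15) contributes its full rectangle; the cube at (7.5, 8) is absent (z outside [5.5, 14.5]); Taking the union: only the 22×18 cube at (-2.5, 15) is present, so the union is just that shape — 1 connected region; (whole slice rotated 85° about Z — lengths, areas and connectivity unchanged). Overall, the cross-section is a single solid region. Island count = 1.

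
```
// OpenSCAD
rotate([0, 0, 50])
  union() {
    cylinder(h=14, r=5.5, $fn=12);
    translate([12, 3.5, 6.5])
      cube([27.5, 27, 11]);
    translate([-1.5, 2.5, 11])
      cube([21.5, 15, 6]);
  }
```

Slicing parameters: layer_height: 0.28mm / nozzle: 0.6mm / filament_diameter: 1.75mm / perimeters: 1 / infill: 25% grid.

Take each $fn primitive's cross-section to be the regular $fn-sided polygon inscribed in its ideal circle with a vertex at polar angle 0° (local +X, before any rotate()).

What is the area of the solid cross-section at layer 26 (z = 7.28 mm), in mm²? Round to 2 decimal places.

833.25 mm²

At z = 7.28 mm: the cylinder: section is a regular 12-gon, circumradius r=5.5 (area = (12/2)·5.500²·sin(360°/12) = 90.75 mm²); the cube at (12, 3.5) (footprint 27.5×27) is included at this height (area 742.50 mm²); the cube at (-1.5, 2.5) is not intersected at this z (z outside [11, 17]); Merging all regions: the 2 present regions are separate (no shared area or edge), so areas and boundary lengths simply add and each stays a separate island — area = 833.25 mm²; (rotated 50° about Z; rotation is an isometry so areas/perimeters/island counts are preserved). Overall, the cross-section has 2 separate islands. Net area = 833.25 mm².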